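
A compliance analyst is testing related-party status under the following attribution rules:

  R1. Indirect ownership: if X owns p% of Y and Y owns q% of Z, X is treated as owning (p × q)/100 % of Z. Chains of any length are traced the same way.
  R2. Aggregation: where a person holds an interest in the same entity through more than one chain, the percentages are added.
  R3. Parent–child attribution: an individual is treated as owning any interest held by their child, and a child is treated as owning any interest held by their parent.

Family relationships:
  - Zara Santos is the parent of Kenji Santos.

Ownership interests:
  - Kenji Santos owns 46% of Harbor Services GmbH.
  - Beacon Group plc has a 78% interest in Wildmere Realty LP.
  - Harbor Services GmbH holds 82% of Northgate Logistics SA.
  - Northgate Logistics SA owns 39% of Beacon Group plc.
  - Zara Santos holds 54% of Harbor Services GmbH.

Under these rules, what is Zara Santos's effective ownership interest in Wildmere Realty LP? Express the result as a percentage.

By parent–child attribution (R3), Zara Santos is treated as also owning Kenji Santos's interest in Harbor Services GmbH, giving 54% + 46% = 100%.
Chain via Harbor Services GmbH → Northgate Logistics SA → Beacon Group plc (R1): 100% × 82% × 39% × 78% = 24.9444% of Wildmere Realty LP.

24.9444%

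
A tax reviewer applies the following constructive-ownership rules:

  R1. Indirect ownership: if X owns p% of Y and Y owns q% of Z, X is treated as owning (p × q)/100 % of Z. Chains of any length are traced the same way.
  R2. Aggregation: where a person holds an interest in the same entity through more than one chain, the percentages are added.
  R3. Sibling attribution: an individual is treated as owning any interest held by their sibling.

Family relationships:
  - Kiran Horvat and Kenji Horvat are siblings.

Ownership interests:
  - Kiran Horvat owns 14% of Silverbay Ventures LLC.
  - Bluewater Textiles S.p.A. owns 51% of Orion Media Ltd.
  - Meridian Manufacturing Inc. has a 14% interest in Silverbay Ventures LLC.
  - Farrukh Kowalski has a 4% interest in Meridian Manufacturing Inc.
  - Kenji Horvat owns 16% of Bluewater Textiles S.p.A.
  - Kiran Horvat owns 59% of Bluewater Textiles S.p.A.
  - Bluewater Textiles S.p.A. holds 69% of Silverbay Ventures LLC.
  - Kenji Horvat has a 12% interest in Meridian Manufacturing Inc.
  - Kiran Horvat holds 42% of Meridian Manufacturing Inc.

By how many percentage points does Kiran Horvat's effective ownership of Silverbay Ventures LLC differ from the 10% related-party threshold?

By sibling attribution (R3), Kiran Horvat is treated as also owning Kenji Horvat's interest in Bluewater Textiles S.p.A, giving 59% + 16% = 75%.
By sibling attribution (R3), Kiran Horvat is treated as also owning Kenji Horvat's interest in Meridian Manufacturing Inc, giving 42% + 12% = 54%.
Chain via Bluewater Textiles S.p.A. (R1): 75% × 69% = 51.75% of Silverbay Ventures LLC.
Chain via Meridian Manufacturing Inc. (R1): 54% × 14% = 7.56% of Silverbay Ventures LLC.
Direct interest in Silverbay Ventures LLC: 14%.
Aggregating (R2): 51.75% + 7.56% + 14% = 73.31%.
73.31% exceeds the 10% threshold by 63.31 percentage points.

63.31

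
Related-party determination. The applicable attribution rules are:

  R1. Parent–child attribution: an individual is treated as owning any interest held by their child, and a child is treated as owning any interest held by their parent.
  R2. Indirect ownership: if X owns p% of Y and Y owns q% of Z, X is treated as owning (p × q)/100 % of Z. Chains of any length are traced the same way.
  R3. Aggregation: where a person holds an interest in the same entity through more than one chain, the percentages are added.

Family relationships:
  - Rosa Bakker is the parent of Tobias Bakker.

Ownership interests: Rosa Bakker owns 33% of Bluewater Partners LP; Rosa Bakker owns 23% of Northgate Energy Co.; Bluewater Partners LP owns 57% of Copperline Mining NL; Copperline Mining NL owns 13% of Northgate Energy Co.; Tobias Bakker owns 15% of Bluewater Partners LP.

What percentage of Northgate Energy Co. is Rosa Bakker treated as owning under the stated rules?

By parent–child attribution (R1), Rosa Bakker is treated as also owning Tobias Bakker's interest in Bluewater Partners LP, giving 33% + 15% = 48%.
Chain via Bluewater Partners LP → Copperline Mining NL (R2): 48% × 57% × 13% = 3.5568% of Northgate Energy Co.
Direct interest in Northgate Energy Co: 23%.
Aggregating (R3): 3.5568% + 23% = 26.5568%.

26.5568%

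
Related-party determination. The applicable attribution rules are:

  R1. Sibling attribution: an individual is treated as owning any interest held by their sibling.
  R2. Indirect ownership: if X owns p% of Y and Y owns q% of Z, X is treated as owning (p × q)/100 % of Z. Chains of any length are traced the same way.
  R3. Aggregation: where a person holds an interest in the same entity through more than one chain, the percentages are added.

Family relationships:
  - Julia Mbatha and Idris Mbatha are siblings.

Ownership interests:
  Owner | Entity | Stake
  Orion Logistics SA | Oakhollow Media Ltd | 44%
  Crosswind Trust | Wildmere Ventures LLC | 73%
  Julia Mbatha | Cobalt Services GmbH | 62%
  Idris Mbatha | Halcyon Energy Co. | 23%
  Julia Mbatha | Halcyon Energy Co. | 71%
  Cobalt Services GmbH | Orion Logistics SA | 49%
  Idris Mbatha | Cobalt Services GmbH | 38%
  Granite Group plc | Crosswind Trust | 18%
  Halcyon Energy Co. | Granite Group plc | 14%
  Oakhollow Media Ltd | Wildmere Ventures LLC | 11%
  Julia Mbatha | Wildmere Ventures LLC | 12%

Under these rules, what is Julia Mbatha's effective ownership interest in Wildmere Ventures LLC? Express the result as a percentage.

16.100824%

By sibling attribution (R1), Julia Mbatha is treated as also owning Idris Mbatha's interest in Halcyon Energy Co, giving 71% + 23% = 94%.
By sibling attribution (R1), Julia Mbatha is treated as also owning Idris Mbatha's interest in Cobalt Services GmbH, giving 62% + 38% = 100%.
Chain via Halcyon Energy Co. → Granite Group plc → Crosswind Trust (R2): 94% × 14% × 18% × 73% = 1.729224% of Wildmere Ventures LLC.
Chain via Cobalt Services GmbH → Orion Logistics SA → Oakhollow Media Ltd (R2): 100% × 49% × 44% × 11% = 2.3716% of Wildmere Ventures LLC.
Direct interest in Wildmere Ventures LLC: 12%.
Aggregating (R3): 1.729224% + 2.3716% + 12% = 16.100824%.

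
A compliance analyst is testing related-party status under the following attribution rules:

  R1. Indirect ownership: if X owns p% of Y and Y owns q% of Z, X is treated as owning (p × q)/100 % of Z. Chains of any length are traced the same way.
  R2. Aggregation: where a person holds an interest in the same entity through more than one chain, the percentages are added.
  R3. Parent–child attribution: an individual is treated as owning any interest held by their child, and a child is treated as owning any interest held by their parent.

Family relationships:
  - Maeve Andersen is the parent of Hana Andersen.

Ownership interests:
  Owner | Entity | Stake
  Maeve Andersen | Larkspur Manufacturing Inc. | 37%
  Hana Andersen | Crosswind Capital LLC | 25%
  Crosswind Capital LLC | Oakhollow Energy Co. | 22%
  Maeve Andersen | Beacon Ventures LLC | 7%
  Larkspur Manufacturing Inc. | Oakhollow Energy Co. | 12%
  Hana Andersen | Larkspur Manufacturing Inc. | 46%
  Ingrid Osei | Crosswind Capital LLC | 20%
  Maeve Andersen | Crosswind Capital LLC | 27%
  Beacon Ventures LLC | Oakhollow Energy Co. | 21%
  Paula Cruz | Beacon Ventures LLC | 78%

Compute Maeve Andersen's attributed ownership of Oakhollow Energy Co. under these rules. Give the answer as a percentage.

By parent–child attribution (R3), Maeve Andersen is treated as also owning Hana Andersen's interest in Larkspur Manufacturing Inc, giving 37% + 46% = 83%.
By parent–child attribution (R3), Maeve Andersen is treated as also owning Hana Andersen's interest in Crosswind Capital LLC, giving 27% + 25% = 52%.
Chain via Larkspur Manufacturing Inc. (R1): 83% × 12% = 9.96% of Oakhollow Energy Co.
Chain via Crosswind Capital LLC (R1): 52% × 22% = 11.44% of Oakhollow Energy Co.
Chain via Beacon Ventures LLC (R1): 7% × 21% = 1.47% of Oakhollow Energy Co.
Aggregating (R2): 9.96% + 11.44% + 1.47% = 22.87%.

22.87%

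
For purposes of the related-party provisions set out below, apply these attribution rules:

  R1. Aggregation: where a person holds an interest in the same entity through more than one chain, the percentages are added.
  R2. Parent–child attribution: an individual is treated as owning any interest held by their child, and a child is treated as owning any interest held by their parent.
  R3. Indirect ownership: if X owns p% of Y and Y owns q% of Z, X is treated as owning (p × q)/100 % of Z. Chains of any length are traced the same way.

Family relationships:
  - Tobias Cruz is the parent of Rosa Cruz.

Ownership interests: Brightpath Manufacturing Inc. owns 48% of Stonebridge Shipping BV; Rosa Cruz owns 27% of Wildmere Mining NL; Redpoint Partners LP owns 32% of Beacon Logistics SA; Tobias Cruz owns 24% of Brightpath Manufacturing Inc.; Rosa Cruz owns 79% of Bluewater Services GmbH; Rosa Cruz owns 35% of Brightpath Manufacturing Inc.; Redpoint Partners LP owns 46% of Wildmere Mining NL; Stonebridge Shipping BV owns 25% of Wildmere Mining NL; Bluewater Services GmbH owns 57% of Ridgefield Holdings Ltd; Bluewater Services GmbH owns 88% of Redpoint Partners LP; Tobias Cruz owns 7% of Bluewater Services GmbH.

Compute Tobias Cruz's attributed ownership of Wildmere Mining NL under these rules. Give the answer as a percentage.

By parent–child attribution (R2), Tobias Cruz is treated as also owning Rosa Cruz's interest in Bluewater Services GmbH, giving 7% + 79% = 86%.
By parent–child attribution (R2), Tobias Cruz is treated as also owning Rosa Cruz's interest in Brightpath Manufacturing Inc, giving 24% + 35% = 59%.
By parent–child attribution (R2), Tobias Cruz is treated as owning Rosa Cruz's 27% interest in Wildmere Mining NL.
Chain via Bluewater Services GmbH → Redpoint Partners LP (R3): 86% × 88% × 46% = 34.8128% of Wildmere Mining NL.
Chain via Brightpath Manufacturing Inc. → Stonebridge Shipping BV (R3): 59% × 48% × 25% = 7.08% of Wildmere Mining NL.
Direct interest in Wildmere Mining NL: 27%.
Aggregating (R1): 34.8128% + 7.08% + 27% = 68.8928%.

68.8928%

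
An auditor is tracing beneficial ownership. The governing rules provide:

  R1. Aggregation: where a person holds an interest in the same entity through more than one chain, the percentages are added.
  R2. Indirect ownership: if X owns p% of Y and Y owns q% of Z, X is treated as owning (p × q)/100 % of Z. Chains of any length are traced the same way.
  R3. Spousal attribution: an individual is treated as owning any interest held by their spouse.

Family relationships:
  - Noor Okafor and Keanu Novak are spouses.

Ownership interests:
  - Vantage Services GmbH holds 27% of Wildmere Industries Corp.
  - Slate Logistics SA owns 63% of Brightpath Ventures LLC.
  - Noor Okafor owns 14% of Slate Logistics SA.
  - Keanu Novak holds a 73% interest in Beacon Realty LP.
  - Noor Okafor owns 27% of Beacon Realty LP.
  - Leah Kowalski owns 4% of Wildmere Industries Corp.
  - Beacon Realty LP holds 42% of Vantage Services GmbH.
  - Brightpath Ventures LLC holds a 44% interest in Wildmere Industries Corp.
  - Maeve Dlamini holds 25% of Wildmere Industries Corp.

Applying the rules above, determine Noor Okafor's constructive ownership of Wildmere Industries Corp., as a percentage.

15.2208%

By spousal attribution (R3), Noor Okafor is treated as also owning Keanu Novak's interest in Beacon Realty LP, giving 27% + 73% = 100%.
Chain via Beacon Realty LP → Vantage Services GmbH (R2): 100% × 42% × 27% = 11.34% of Wildmere Industries Corp.
Chain via Slate Logistics SA → Brightpath Ventures LLC (R2): 14% × 63% × 44% = 3.8808% of Wildmere Industries Corp.
Aggregating (R1): 11.34% + 3.8808% = 15.2208%.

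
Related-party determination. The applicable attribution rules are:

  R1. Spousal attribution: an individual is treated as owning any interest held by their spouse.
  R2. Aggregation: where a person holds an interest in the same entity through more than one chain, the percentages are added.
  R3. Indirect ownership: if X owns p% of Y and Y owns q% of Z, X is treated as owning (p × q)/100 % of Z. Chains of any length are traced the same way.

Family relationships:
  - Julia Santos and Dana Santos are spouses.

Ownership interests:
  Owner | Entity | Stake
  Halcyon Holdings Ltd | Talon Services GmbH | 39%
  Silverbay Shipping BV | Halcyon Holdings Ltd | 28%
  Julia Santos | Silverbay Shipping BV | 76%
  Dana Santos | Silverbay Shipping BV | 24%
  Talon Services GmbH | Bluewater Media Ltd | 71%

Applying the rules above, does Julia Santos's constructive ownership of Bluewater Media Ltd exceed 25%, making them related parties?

No

By spousal attribution (R1), Julia Santos is treated as also owning Dana Santos's interest in Silverbay Shipping BV, giving 76% + 24% = 100%.
Chain via Silverbay Shipping BV → Halcyon Holdings Ltd → Talon Services GmbH (R3): 100% × 28% × 39% × 71% = 7.7532% of Bluewater Media Ltd.
7.7532% does not exceed the 25% threshold, so Julia is not a related party to Bluewater Media Ltd.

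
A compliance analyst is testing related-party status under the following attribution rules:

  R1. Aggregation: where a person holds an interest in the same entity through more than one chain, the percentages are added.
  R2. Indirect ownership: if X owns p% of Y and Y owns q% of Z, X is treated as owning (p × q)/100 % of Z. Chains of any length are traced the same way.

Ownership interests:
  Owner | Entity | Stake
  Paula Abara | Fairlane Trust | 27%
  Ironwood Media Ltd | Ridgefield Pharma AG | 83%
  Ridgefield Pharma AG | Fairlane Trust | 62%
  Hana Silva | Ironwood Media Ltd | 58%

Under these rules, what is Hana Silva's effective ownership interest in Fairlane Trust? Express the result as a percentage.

29.8468%

Chain via Ironwood Media Ltd → Ridgefield Pharma AG (R2): 58% × 83% × 62% = 29.8468% of Fairlane Trust.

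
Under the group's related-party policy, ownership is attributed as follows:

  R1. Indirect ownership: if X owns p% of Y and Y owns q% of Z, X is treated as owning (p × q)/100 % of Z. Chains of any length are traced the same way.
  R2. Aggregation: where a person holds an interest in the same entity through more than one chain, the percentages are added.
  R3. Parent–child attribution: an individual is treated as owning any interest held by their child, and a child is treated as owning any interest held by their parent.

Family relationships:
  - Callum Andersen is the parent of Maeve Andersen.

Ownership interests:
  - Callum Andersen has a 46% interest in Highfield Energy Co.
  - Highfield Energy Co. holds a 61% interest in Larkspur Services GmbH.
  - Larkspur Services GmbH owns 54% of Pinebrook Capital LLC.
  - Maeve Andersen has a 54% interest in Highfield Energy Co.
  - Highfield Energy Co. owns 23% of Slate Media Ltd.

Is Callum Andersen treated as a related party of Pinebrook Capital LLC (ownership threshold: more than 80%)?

No

By parent–child attribution (R3), Callum Andersen is treated as also owning Maeve Andersen's interest in Highfield Energy Co, giving 46% + 54% = 100%.
Chain via Highfield Energy Co. → Larkspur Services GmbH (R1): 100% × 61% × 54% = 32.94% of Pinebrook Capital LLC.
32.94% does not exceed the 80% threshold, so Callum is not a related party to Pinebrook Capital LLC.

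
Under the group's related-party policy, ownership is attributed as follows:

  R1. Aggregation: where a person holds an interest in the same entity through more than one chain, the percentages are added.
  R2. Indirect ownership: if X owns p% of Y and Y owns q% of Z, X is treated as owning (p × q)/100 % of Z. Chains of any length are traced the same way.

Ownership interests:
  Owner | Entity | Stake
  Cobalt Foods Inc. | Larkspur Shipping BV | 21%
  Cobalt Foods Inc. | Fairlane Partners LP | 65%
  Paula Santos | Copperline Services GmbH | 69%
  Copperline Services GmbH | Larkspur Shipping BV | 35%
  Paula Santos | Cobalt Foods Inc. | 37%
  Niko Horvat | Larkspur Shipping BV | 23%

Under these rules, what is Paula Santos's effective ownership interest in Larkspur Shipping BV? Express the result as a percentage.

Chain via Cobalt Foods Inc. (R2): 37% × 21% = 7.77% of Larkspur Shipping BV.
Chain via Copperline Services GmbH (R2): 69% × 35% = 24.15% of Larkspur Shipping BV.
Aggregating (R1): 7.77% + 24.15% = 31.92%.

31.92%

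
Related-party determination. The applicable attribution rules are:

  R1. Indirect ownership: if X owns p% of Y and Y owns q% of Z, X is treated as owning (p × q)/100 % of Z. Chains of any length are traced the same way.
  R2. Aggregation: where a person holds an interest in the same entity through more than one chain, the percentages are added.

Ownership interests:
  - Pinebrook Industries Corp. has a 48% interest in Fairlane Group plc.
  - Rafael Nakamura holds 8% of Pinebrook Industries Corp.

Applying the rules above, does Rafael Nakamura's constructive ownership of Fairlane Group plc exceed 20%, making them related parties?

Chain via Pinebrook Industries Corp. (R1): 8% × 48% = 3.84% of Fairlane Group plc.
3.84% does not exceed the 20% threshold, so Rafael is not a related party to Fairlane Group plc.

No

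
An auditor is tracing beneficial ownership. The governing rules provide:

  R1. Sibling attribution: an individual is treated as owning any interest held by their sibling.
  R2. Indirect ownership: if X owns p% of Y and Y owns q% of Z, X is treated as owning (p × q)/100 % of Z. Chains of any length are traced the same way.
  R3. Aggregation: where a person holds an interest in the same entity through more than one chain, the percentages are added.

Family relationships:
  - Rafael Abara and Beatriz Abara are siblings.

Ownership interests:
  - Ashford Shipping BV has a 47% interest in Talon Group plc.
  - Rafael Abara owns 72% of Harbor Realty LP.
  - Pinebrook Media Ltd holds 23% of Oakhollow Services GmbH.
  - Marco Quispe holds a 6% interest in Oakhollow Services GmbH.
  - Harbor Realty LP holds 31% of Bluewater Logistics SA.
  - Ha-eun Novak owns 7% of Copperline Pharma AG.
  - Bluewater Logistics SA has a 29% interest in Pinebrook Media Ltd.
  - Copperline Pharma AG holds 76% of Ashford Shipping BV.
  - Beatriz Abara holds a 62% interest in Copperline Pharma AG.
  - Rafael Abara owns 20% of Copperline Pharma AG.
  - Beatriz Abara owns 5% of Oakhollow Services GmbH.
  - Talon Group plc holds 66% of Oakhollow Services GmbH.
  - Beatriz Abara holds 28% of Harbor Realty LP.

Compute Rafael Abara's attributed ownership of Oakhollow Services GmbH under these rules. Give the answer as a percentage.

26.399364%

By sibling attribution (R1), Rafael Abara is treated as also owning Beatriz Abara's interest in Harbor Realty LP, giving 72% + 28% = 100%.
By sibling attribution (R1), Rafael Abara is treated as also owning Beatriz Abara's interest in Copperline Pharma AG, giving 20% + 62% = 82%.
By sibling attribution (R1), Rafael Abara is treated as owning Beatriz Abara's 5% interest in Oakhollow Services GmbH.
Chain via Harbor Realty LP → Bluewater Logistics SA → Pinebrook Media Ltd (R2): 100% × 31% × 29% × 23% = 2.0677% of Oakhollow Services GmbH.
Chain via Copperline Pharma AG → Ashford Shipping BV → Talon Group plc (R2): 82% × 76% × 47% × 66% = 19.331664% of Oakhollow Services GmbH.
Direct interest in Oakhollow Services GmbH: 5%.
Aggregating (R3): 2.0677% + 19.331664% + 5% = 26.399364%.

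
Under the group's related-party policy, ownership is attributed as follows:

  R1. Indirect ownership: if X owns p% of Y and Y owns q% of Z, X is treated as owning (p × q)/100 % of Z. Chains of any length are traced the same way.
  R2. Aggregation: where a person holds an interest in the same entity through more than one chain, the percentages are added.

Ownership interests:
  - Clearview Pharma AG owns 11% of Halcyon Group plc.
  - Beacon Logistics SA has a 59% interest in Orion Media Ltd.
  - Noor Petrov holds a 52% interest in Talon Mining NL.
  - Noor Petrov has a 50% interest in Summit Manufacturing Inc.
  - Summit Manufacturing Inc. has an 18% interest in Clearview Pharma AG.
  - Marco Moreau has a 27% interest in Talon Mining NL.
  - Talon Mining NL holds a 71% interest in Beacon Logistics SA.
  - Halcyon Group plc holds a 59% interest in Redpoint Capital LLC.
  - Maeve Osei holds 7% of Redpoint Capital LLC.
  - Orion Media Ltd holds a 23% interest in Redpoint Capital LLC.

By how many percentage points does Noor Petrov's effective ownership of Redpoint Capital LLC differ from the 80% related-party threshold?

74.405856

Chain via Summit Manufacturing Inc. → Clearview Pharma AG → Halcyon Group plc (R1): 50% × 18% × 11% × 59% = 0.5841% of Redpoint Capital LLC.
Chain via Talon Mining NL → Beacon Logistics SA → Orion Media Ltd (R1): 52% × 71% × 59% × 23% = 5.010044% of Redpoint Capital LLC.
Aggregating (R2): 0.5841% + 5.010044% = 5.594144%.
5.594144% falls short of the 80% threshold by 74.405856 percentage points.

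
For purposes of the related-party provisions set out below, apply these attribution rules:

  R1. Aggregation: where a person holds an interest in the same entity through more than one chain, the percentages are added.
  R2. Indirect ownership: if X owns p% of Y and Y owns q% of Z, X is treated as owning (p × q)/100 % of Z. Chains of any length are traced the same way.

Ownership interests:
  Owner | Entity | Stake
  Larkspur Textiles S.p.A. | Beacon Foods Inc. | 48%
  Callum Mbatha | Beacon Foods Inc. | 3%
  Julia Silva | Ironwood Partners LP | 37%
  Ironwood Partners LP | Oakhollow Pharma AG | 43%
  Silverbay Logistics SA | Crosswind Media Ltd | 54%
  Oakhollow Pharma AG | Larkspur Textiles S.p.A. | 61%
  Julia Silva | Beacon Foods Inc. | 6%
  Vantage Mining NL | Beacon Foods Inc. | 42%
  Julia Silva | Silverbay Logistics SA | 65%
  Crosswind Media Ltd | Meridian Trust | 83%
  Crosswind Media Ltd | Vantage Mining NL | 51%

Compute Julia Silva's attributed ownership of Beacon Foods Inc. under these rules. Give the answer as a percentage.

18.176868%

Chain via Silverbay Logistics SA → Crosswind Media Ltd → Vantage Mining NL (R2): 65% × 54% × 51% × 42% = 7.51842% of Beacon Foods Inc.
Chain via Ironwood Partners LP → Oakhollow Pharma AG → Larkspur Textiles S.p.A. (R2): 37% × 43% × 61% × 48% = 4.658448% of Beacon Foods Inc.
Direct interest in Beacon Foods Inc: 6%.
Aggregating (R1): 7.51842% + 4.658448% + 6% = 18.176868%.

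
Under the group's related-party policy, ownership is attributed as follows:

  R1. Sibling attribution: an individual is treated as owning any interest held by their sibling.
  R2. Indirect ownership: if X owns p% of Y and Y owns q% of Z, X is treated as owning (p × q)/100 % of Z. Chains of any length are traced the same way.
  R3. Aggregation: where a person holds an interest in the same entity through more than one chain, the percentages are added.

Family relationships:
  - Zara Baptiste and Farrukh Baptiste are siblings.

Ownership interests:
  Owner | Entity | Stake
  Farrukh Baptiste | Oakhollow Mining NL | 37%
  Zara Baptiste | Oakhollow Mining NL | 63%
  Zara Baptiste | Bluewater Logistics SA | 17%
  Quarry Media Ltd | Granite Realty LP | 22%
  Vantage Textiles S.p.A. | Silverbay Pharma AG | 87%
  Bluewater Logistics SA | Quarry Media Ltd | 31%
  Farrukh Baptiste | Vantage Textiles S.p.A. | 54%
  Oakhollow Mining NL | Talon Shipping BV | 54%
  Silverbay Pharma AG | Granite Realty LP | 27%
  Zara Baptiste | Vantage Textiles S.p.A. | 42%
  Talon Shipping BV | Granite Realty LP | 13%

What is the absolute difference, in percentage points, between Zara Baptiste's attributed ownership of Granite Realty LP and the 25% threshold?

5.7298

By sibling attribution (R1), Zara Baptiste is treated as also owning Farrukh Baptiste's interest in Oakhollow Mining NL, giving 63% + 37% = 100%.
By sibling attribution (R1), Zara Baptiste is treated as also owning Farrukh Baptiste's interest in Vantage Textiles S.p.A, giving 42% + 54% = 96%.
Chain via Oakhollow Mining NL → Talon Shipping BV (R2): 100% × 54% × 13% = 7.02% of Granite Realty LP.
Chain via Vantage Textiles S.p.A. → Silverbay Pharma AG (R2): 96% × 87% × 27% = 22.5504% of Granite Realty LP.
Chain via Bluewater Logistics SA → Quarry Media Ltd (R2): 17% × 31% × 22% = 1.1594% of Granite Realty LP.
Aggregating (R3): 7.02% + 22.5504% + 1.1594% = 30.7298%.
30.7298% exceeds the 25% threshold by 5.7298 percentage points.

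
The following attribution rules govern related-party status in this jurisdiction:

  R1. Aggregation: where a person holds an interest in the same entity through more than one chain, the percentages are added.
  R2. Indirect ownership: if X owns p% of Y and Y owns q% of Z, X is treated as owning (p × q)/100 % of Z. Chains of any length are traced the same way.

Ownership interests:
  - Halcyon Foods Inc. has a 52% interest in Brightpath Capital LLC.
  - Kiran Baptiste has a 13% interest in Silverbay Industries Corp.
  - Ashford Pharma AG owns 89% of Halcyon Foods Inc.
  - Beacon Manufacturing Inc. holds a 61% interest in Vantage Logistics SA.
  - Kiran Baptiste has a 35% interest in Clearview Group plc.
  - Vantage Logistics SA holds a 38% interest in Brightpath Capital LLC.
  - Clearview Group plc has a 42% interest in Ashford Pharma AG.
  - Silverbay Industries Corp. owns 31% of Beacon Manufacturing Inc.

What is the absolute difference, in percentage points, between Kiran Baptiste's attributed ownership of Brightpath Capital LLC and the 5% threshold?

2.737314

Chain via Clearview Group plc → Ashford Pharma AG → Halcyon Foods Inc. (R2): 35% × 42% × 89% × 52% = 6.80316% of Brightpath Capital LLC.
Chain via Silverbay Industries Corp. → Beacon Manufacturing Inc. → Vantage Logistics SA (R2): 13% × 31% × 61% × 38% = 0.934154% of Brightpath Capital LLC.
Aggregating (R1): 6.80316% + 0.934154% = 7.737314%.
7.737314% exceeds the 5% threshold by 2.737314 percentage points.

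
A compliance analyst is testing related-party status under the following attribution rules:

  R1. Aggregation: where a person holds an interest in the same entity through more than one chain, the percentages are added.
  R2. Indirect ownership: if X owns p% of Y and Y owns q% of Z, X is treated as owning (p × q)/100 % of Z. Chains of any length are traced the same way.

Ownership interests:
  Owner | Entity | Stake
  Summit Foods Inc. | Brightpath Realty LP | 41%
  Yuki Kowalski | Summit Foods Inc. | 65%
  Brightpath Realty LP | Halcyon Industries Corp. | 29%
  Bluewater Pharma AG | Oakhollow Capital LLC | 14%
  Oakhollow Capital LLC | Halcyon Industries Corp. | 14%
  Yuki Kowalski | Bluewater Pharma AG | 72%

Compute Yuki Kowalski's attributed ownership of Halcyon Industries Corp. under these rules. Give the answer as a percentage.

9.1397%

Chain via Bluewater Pharma AG → Oakhollow Capital LLC (R2): 72% × 14% × 14% = 1.4112% of Halcyon Industries Corp.
Chain via Summit Foods Inc. → Brightpath Realty LP (R2): 65% × 41% × 29% = 7.7285% of Halcyon Industries Corp.
Aggregating (R1): 1.4112% + 7.7285% = 9.1397%.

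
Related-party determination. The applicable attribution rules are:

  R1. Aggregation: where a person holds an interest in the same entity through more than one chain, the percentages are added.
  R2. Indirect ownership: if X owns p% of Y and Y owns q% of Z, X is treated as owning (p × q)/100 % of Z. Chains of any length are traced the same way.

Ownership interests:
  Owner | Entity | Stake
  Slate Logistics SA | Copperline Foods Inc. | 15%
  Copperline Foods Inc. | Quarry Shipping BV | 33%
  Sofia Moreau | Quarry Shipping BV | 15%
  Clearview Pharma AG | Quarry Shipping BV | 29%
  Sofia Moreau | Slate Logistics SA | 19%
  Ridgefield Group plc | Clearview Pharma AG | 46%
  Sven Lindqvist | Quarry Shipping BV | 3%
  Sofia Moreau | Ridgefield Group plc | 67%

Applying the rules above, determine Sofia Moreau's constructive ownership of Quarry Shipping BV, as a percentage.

Chain via Ridgefield Group plc → Clearview Pharma AG (R2): 67% × 46% × 29% = 8.9378% of Quarry Shipping BV.
Chain via Slate Logistics SA → Copperline Foods Inc. (R2): 19% × 15% × 33% = 0.9405% of Quarry Shipping BV.
Direct interest in Quarry Shipping BV: 15%.
Aggregating (R1): 8.9378% + 0.9405% + 15% = 24.8783%.

24.8783%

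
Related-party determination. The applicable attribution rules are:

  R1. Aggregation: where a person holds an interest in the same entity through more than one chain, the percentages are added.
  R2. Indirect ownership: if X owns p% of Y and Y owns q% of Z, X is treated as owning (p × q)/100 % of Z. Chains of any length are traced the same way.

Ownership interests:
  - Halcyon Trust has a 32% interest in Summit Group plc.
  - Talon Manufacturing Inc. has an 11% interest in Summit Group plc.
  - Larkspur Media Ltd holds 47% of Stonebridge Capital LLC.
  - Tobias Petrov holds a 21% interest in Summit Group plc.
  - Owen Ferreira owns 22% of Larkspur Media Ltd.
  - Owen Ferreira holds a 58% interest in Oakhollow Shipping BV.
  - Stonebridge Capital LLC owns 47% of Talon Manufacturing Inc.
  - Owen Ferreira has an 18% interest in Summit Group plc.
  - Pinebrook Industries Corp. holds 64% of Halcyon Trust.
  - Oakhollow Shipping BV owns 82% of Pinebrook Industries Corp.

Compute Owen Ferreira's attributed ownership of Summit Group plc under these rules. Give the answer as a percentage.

28.274866%

Chain via Larkspur Media Ltd → Stonebridge Capital LLC → Talon Manufacturing Inc. (R2): 22% × 47% × 47% × 11% = 0.534578% of Summit Group plc.
Chain via Oakhollow Shipping BV → Pinebrook Industries Corp. → Halcyon Trust (R2): 58% × 82% × 64% × 32% = 9.740288% of Summit Group plc.
Direct interest in Summit Group plc: 18%.
Aggregating (R1): 0.534578% + 9.740288% + 18% = 28.274866%.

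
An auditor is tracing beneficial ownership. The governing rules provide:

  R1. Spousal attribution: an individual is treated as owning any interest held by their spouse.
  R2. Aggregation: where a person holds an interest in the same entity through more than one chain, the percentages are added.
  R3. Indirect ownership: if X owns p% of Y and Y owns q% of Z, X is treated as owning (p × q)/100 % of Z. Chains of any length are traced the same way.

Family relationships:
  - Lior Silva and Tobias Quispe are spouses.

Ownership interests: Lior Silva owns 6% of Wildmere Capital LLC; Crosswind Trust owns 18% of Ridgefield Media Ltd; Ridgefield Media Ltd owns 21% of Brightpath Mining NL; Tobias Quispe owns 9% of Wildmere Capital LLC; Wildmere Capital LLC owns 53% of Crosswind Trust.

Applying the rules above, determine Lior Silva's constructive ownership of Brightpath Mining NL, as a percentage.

By spousal attribution (R1), Lior Silva is treated as also owning Tobias Quispe's interest in Wildmere Capital LLC, giving 6% + 9% = 15%.
Chain via Wildmere Capital LLC → Crosswind Trust → Ridgefield Media Ltd (R3): 15% × 53% × 18% × 21% = 0.30051% of Brightpath Mining NL.

0.30051%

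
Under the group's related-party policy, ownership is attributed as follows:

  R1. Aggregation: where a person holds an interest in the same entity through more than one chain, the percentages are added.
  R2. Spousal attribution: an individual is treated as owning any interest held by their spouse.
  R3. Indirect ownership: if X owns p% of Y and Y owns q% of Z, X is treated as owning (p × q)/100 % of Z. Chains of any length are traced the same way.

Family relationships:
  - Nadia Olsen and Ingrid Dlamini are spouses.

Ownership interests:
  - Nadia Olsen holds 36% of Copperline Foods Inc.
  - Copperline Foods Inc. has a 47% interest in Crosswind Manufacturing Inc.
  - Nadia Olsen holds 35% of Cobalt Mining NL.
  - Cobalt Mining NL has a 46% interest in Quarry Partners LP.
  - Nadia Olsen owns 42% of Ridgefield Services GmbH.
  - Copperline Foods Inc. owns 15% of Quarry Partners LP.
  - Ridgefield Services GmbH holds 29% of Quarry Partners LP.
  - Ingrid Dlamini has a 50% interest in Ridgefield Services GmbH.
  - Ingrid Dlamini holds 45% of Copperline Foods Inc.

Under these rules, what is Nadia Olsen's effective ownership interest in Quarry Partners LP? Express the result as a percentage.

54.93%

By spousal attribution (R2), Nadia Olsen is treated as also owning Ingrid Dlamini's interest in Ridgefield Services GmbH, giving 42% + 50% = 92%.
By spousal attribution (R2), Nadia Olsen is treated as also owning Ingrid Dlamini's interest in Copperline Foods Inc, giving 36% + 45% = 81%.
Chain via Ridgefield Services GmbH (R3): 92% × 29% = 26.68% of Quarry Partners LP.
Chain via Copperline Foods Inc. (R3): 81% × 15% = 12.15% of Quarry Partners LP.
Chain via Cobalt Mining NL (R3): 35% × 46% = 16.1% of Quarry Partners LP.
Aggregating (R1): 26.68% + 12.15% + 16.1% = 54.93%.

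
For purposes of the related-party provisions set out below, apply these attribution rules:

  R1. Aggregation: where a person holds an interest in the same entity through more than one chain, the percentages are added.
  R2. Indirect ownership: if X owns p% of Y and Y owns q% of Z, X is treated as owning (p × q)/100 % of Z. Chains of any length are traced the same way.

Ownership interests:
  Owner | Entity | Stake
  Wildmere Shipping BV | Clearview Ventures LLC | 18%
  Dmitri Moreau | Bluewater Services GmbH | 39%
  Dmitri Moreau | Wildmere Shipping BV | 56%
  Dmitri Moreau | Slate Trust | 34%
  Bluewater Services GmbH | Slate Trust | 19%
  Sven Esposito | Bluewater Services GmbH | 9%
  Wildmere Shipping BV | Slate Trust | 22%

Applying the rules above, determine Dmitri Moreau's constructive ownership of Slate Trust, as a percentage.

Chain via Bluewater Services GmbH (R2): 39% × 19% = 7.41% of Slate Trust.
Chain via Wildmere Shipping BV (R2): 56% × 22% = 12.32% of Slate Trust.
Direct interest in Slate Trust: 34%.
Aggregating (R1): 7.41% + 12.32% + 34% = 53.73%.

53.73%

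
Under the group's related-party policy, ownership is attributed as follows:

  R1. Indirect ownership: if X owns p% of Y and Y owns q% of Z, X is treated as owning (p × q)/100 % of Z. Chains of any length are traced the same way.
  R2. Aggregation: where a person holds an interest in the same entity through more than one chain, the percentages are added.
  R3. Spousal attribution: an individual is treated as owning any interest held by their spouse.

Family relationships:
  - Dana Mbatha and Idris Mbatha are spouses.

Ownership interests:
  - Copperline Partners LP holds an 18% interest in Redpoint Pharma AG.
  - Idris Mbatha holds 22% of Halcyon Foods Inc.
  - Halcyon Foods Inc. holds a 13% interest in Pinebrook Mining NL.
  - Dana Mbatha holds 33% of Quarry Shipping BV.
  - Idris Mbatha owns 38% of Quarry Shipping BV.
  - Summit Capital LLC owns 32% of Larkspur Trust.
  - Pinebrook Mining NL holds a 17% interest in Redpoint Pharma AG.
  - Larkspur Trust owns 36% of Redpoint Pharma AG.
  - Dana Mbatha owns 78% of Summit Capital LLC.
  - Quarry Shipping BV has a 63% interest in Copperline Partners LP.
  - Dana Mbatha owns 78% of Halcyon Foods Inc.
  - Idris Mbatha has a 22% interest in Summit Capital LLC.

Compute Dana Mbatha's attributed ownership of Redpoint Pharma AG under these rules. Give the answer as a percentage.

By spousal attribution (R3), Dana Mbatha is treated as also owning Idris Mbatha's interest in Quarry Shipping BV, giving 33% + 38% = 71%.
By spousal attribution (R3), Dana Mbatha is treated as also owning Idris Mbatha's interest in Halcyon Foods Inc, giving 78% + 22% = 100%.
By spousal attribution (R3), Dana Mbatha is treated as also owning Idris Mbatha's interest in Summit Capital LLC, giving 78% + 22% = 100%.
Chain via Quarry Shipping BV → Copperline Partners LP (R1): 71% × 63% × 18% = 8.0514% of Redpoint Pharma AG.
Chain via Halcyon Foods Inc. → Pinebrook Mining NL (R1): 100% × 13% × 17% = 2.21% of Redpoint Pharma AG.
Chain via Summit Capital LLC → Larkspur Trust (R1): 100% × 32% × 36% = 11.52% of Redpoint Pharma AG.
Aggregating (R2): 8.0514% + 2.21% + 11.52% = 21.7814%.

21.7814%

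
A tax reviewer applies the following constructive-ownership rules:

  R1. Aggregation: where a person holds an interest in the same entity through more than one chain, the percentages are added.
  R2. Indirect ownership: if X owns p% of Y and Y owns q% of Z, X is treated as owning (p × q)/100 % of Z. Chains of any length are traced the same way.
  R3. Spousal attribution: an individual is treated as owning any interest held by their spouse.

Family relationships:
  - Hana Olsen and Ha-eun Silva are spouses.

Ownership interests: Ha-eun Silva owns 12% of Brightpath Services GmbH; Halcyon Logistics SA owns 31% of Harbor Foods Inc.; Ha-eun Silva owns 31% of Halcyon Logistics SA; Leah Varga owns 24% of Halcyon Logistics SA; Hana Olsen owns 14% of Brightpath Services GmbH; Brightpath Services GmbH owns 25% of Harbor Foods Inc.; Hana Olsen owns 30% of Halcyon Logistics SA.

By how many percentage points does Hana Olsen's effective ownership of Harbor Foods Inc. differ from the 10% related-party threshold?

By spousal attribution (R3), Hana Olsen is treated as also owning Ha-eun Silva's interest in Halcyon Logistics SA, giving 30% + 31% = 61%.
By spousal attribution (R3), Hana Olsen is treated as also owning Ha-eun Silva's interest in Brightpath Services GmbH, giving 14% + 12% = 26%.
Chain via Halcyon Logistics SA (R2): 61% × 31% = 18.91% of Harbor Foods Inc.
Chain via Brightpath Services GmbH (R2): 26% × 25% = 6.5% of Harbor Foods Inc.
Aggregating (R1): 18.91% + 6.5% = 25.41%.
25.41% exceeds the 10% threshold by 15.41 percentage points.

15.41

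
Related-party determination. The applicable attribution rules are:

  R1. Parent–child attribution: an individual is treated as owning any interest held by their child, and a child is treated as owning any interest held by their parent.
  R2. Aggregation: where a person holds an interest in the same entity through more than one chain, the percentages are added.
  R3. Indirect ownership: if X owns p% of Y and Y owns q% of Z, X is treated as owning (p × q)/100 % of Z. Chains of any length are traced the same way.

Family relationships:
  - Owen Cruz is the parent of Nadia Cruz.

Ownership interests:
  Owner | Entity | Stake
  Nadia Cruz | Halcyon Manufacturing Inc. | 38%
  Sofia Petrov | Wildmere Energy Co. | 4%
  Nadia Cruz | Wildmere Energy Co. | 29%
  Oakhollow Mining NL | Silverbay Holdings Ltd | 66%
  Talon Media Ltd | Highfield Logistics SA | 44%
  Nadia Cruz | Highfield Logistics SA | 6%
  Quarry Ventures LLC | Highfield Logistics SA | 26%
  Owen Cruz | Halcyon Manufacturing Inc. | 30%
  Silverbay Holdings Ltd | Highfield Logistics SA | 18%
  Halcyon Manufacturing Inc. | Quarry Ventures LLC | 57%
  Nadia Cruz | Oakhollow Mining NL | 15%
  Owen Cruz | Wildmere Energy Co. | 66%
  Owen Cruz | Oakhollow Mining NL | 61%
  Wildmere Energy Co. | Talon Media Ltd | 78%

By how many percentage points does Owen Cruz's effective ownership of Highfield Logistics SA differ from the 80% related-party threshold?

By parent–child attribution (R1), Owen Cruz is treated as also owning Nadia Cruz's interest in Wildmere Energy Co, giving 66% + 29% = 95%.
By parent–child attribution (R1), Owen Cruz is treated as also owning Nadia Cruz's interest in Oakhollow Mining NL, giving 61% + 15% = 76%.
By parent–child attribution (R1), Owen Cruz is treated as also owning Nadia Cruz's interest in Halcyon Manufacturing Inc, giving 30% + 38% = 68%.
By parent–child attribution (R1), Owen Cruz is treated as owning Nadia Cruz's 6% interest in Highfield Logistics SA.
Chain via Wildmere Energy Co. → Talon Media Ltd (R3): 95% × 78% × 44% = 32.604% of Highfield Logistics SA.
Chain via Oakhollow Mining NL → Silverbay Holdings Ltd (R3): 76% × 66% × 18% = 9.0288% of Highfield Logistics SA.
Chain via Halcyon Manufacturing Inc. → Quarry Ventures LLC (R3): 68% × 57% × 26% = 10.0776% of Highfield Logistics SA.
Direct interest in Highfield Logistics SA: 6%.
Aggregating (R2): 32.604% + 9.0288% + 10.0776% + 6% = 57.7104%.
57.7104% falls short of the 80% threshold by 22.2896 percentage points.

22.2896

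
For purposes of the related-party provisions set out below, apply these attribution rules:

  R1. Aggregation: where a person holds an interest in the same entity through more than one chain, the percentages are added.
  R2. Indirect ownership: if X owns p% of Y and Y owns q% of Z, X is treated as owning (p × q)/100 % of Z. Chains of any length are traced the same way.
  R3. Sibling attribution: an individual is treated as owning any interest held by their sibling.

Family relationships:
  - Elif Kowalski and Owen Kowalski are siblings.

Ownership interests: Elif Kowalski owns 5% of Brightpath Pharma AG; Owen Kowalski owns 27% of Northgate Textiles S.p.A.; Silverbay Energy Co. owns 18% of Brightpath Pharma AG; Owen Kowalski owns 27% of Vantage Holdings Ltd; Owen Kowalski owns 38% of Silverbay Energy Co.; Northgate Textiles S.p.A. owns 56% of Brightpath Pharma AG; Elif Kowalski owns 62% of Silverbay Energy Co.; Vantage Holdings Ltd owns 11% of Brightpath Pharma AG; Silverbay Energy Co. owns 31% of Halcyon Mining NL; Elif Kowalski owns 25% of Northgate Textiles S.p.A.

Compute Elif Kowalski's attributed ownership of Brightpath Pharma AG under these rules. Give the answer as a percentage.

By sibling attribution (R3), Elif Kowalski is treated as also owning Owen Kowalski's interest in Northgate Textiles S.p.A, giving 25% + 27% = 52%.
By sibling attribution (R3), Elif Kowalski is treated as also owning Owen Kowalski's interest in Silverbay Energy Co, giving 62% + 38% = 100%.
By sibling attribution (R3), Elif Kowalski is treated as owning Owen Kowalski's 27% interest in Vantage Holdings Ltd.
Chain via Northgate Textiles S.p.A. (R2): 52% × 56% = 29.12% of Brightpath Pharma AG.
Chain via Silverbay Energy Co. (R2): 100% × 18% = 18% of Brightpath Pharma AG.
Direct interest in Brightpath Pharma AG: 5%.
Chain via Vantage Holdings Ltd (R2): 27% × 11% = 2.97% of Brightpath Pharma AG.
Aggregating (R1): 29.12% + 18% + 5% + 2.97% = 55.09%.

55.09%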